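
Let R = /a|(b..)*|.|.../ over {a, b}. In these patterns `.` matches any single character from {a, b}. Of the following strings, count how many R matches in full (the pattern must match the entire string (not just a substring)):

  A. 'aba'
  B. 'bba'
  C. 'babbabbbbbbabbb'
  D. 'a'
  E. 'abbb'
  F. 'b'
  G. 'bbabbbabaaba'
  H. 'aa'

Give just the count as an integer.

5

A → match
B → match
C → match
D → match
E → no match
F → match
G → no match
H → no match
Total matched: 5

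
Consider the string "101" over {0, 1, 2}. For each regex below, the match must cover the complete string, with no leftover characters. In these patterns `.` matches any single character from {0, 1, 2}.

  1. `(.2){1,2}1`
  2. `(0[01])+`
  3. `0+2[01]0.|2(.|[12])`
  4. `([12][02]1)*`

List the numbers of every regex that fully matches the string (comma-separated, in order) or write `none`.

4

1 → no match — must end with "21"
2 → no match — must start with "0"
3 → no match
4 → match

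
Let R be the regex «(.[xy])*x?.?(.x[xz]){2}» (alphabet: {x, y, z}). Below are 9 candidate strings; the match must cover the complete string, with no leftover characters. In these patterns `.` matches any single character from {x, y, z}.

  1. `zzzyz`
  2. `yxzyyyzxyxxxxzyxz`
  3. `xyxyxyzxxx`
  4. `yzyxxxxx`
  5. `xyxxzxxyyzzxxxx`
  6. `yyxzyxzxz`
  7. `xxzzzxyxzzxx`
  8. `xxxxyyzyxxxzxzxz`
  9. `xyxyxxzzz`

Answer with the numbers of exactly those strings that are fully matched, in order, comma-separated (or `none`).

2

1 → no match
2 → match
3 → no match
4 → no match
5 → no match
6 → no match
7 → no match
8 → no match
9 → no match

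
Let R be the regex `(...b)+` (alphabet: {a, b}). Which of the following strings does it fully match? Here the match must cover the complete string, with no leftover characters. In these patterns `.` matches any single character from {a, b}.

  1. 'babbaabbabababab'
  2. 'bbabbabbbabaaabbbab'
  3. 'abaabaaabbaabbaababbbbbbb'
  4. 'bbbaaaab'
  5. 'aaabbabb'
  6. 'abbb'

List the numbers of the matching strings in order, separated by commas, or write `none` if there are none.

1, 5, 6

1 → match
2 → no match
3 → no match
4 → no match
5 → match
6 → match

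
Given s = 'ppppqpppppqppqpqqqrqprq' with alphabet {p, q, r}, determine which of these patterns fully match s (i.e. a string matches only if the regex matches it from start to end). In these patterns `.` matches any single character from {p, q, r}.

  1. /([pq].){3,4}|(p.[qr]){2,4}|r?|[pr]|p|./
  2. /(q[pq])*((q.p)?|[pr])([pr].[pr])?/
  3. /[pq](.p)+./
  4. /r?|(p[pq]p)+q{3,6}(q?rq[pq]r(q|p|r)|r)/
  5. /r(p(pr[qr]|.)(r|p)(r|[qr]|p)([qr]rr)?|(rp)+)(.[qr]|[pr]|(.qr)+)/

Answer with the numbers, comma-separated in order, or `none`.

4

1 → no match
2 → no match
3 → no match
4 → match
5 → no match — must start with 'r'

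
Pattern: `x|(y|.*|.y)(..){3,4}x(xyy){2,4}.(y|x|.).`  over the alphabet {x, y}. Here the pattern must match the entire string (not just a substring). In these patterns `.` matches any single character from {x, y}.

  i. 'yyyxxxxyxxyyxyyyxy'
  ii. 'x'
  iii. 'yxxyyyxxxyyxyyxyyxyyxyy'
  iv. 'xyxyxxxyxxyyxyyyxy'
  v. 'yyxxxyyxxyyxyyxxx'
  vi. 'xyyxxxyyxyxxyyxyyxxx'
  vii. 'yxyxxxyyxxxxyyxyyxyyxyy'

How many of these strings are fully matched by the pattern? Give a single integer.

7

i → match
ii → match
iii → match
iv → match
v → match
vi → match
vii → match
Total matched: 7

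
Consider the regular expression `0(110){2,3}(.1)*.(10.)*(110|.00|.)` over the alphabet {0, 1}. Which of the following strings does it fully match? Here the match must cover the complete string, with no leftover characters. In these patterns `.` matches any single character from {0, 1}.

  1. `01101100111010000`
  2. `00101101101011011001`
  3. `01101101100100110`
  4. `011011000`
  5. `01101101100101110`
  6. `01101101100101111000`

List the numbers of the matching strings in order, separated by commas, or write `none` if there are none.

1 → match
2 → no match — must start with `0110`
3 → match
4 → match
5 → match
6 → match

1, 3, 4, 5, 6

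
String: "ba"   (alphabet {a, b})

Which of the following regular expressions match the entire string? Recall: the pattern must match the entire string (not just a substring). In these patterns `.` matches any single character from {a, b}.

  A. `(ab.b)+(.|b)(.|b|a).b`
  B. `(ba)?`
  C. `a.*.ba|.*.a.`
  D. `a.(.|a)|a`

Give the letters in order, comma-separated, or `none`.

B

A → no match — must start with "ab"
B → match
C → no match
D → no match — must start with "a"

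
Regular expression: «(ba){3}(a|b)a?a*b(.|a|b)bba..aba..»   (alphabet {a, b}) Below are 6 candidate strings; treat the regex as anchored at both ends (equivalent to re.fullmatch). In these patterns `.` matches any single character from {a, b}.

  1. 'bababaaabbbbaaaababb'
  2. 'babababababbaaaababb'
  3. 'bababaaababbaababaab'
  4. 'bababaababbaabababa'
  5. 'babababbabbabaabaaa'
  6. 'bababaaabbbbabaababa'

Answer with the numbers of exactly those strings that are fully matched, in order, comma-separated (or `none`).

1, 2, 3, 4, 5, 6

1 → match
2 → match
3 → match
4 → match
5 → match
6 → match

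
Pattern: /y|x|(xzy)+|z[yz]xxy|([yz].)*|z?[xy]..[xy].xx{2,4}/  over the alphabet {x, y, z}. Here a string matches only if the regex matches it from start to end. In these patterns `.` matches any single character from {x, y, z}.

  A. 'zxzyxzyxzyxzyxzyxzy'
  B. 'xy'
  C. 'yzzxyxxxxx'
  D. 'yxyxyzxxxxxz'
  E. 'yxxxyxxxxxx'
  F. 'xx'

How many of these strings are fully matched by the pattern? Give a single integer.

A → no match
B. 'xy' → no match
C. 'yzzxyxxxxx' → match
D. 'yxyxyzxxxxxz' → no match
E. 'yxxxyxxxxxx' → no match
F. 'xx' → no match
Total matched: 1

1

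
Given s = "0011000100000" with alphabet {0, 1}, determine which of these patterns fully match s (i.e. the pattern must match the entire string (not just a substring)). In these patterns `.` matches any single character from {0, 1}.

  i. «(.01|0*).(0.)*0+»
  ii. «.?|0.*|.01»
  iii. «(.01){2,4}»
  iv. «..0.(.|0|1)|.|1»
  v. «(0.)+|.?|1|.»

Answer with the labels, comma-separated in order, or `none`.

i, ii

i → match
ii → match
iii → no match — must end with "01"
iv → no match
v → no match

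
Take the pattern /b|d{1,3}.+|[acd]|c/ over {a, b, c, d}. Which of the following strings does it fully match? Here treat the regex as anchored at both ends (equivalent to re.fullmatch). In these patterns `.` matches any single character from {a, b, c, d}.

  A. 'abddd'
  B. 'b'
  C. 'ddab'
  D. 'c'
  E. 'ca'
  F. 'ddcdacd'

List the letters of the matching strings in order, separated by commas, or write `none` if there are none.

A → no match
B → match
C → match
D → match
E → no match
F → match

B, C, D, F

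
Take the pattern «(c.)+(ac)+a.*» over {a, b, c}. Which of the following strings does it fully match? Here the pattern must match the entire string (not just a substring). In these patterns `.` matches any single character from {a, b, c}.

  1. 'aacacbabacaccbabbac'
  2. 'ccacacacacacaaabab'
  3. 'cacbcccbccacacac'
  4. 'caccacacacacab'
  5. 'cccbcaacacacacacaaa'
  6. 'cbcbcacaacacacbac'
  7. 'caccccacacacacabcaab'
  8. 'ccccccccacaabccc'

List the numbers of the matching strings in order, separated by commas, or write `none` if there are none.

1 → no match — must start with 'c'
2 → match
3 → match
4 → match
5 → match
6 → match
7 → match
8 → match

2, 3, 4, 5, 6, 7, 8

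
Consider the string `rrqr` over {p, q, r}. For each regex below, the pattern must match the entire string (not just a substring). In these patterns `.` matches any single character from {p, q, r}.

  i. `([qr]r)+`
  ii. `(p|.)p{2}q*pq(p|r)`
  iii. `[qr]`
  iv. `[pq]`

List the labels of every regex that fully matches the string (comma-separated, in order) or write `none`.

i

i → match
ii → no match
iii → no match
iv → no match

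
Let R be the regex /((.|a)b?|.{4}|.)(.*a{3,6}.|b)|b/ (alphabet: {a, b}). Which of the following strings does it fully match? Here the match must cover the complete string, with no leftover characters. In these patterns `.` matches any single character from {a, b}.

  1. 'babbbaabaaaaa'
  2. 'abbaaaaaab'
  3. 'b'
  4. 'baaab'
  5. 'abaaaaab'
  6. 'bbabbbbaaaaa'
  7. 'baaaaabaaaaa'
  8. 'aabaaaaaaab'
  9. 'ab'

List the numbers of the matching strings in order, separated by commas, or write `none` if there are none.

1, 2, 3, 4, 5, 6, 7, 8, 9

1 → match
2 → match
3 → match
4 → match
5 → match
6 → match
7 → match
8 → match
9 → match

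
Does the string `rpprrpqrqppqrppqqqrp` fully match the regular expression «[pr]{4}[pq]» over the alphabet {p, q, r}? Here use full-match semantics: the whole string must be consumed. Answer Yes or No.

No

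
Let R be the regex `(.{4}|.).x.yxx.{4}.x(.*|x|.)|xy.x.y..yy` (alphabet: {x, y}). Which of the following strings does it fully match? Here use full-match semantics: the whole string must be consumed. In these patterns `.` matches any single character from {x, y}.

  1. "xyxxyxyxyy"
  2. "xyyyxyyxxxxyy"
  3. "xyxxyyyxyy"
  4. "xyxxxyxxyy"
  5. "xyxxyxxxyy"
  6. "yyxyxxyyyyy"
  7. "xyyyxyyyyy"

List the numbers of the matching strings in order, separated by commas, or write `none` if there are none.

3, 4

1 → no match
2 → no match
3 → match
4 → match
5 → no match
6 → no match
7 → no match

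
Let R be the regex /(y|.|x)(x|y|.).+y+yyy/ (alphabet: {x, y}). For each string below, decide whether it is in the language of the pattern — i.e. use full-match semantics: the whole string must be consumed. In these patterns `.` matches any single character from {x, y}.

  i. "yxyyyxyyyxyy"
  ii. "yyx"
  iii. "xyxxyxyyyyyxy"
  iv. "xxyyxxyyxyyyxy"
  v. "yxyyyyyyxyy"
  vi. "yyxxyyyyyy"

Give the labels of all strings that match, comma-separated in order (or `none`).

vi

i → no match — must end with "yyyy"
ii → no match — must end with "yyyy"
iii → no match — must end with "yyyy"
iv → no match — must end with "yyyy"
v → no match — must end with "yyyy"
vi → match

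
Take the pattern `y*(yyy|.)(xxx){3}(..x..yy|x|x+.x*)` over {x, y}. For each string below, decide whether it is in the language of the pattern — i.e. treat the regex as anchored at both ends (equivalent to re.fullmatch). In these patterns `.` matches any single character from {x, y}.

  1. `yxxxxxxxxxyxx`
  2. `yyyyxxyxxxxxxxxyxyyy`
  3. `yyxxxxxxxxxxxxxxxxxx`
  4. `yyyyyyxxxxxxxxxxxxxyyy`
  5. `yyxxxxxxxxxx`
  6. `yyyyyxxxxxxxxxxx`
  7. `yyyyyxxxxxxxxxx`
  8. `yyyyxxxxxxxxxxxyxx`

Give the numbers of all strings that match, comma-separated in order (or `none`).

3, 4, 5, 6, 7, 8

1 → no match
2 → no match
3 → match
4 → match
5 → match
6 → match
7 → match
8 → match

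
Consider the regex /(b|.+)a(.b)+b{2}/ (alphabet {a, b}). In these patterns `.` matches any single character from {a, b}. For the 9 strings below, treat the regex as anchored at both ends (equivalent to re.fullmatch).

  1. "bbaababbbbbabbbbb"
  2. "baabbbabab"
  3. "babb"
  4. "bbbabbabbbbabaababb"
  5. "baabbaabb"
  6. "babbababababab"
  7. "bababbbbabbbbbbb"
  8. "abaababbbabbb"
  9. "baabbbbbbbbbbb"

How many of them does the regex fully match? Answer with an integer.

4

1 → match
2 → no match
3 → no match
4 → no match
5 → no match
6 → no match
7 → match
8 → match
9 → match
Total matched: 4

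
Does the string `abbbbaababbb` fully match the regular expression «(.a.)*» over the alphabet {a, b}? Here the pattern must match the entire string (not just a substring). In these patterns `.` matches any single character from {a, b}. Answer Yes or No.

No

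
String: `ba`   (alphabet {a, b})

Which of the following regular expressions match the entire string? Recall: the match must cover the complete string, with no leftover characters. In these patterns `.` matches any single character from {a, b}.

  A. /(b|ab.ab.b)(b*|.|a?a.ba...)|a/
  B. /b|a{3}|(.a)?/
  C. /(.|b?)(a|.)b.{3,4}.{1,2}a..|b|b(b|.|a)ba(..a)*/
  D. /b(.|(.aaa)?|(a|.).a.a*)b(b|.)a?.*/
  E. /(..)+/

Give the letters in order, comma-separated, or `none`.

A → match
B → match
C → no match
D → no match
E → match

A, B, E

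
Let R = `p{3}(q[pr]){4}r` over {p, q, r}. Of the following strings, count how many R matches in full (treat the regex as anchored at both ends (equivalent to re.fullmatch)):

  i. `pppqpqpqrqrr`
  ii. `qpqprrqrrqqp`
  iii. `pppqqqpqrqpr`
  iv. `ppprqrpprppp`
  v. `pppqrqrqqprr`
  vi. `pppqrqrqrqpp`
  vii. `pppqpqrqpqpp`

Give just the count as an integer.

1

i → match
ii → no match — must start with `p`
iii → no match
iv → no match — must end with `r`
v → no match
vi → no match — must end with `r`
vii → no match — must end with `r`
Total matched: 1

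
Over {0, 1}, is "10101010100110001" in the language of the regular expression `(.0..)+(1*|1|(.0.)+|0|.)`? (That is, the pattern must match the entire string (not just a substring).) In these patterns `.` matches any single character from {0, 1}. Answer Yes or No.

Yes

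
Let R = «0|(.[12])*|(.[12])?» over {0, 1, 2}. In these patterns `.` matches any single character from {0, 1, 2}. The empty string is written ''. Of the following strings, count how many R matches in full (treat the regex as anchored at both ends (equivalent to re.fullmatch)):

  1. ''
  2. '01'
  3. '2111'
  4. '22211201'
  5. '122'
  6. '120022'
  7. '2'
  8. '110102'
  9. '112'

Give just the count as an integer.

5

1 → match
2 → match
3 → match
4 → match
5 → no match
6 → no match
7 → no match
8 → match
9 → no match
Total matched: 5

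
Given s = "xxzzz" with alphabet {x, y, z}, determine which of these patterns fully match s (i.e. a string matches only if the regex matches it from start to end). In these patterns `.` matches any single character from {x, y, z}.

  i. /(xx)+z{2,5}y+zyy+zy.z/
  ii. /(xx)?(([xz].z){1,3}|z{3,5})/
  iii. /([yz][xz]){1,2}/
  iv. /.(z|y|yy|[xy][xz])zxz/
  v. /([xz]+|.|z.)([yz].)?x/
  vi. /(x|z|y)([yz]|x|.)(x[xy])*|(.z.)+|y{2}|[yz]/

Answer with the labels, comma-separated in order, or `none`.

ii

i → no match
ii → match
iii → no match
iv → no match — must end with "zxz"
v → no match — must end with "x"
vi → no match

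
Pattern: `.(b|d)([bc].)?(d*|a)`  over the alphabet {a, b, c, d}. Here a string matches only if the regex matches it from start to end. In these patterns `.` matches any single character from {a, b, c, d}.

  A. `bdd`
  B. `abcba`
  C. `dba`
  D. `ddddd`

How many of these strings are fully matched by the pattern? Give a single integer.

4

A → match
B → match
C → match
D → match
Total matched: 4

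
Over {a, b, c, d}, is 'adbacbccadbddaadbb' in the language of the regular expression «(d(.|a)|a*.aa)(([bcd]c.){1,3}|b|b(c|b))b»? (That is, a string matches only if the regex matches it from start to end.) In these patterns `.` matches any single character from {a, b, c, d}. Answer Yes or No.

No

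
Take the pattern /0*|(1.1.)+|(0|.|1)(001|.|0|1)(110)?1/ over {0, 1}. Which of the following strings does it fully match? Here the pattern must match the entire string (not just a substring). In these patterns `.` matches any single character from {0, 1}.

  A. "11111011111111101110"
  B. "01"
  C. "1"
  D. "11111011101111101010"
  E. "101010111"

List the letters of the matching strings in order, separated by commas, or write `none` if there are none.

A, D

A → match
B → no match
C → no match
D → match
E → no match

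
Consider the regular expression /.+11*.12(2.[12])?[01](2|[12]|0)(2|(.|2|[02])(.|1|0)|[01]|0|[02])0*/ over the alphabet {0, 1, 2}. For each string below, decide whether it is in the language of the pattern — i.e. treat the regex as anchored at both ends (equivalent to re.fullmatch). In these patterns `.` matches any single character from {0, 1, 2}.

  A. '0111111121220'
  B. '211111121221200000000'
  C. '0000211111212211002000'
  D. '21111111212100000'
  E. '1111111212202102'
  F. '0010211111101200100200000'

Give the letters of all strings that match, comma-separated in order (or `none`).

A, B, C, D, E

A → match
B → match
C → match
D → match
E → match
F → no match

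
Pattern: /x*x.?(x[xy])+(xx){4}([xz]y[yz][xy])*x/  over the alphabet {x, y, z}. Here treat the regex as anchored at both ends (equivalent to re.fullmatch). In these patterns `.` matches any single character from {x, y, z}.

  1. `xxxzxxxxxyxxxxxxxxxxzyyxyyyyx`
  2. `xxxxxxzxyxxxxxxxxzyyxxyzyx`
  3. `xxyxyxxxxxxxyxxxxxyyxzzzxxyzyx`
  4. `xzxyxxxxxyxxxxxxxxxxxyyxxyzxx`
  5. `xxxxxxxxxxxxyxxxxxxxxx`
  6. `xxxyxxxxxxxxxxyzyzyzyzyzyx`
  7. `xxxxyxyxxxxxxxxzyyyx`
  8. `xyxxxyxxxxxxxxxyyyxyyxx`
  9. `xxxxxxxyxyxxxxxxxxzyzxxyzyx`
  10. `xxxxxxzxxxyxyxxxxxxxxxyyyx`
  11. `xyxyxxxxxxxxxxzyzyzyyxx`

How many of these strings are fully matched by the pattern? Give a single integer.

1 → no match
2 → match
3 → no match
4 → match
5 → match
6 → no match
7 → match
8 → match
9 → match
10 → match
11 → match
Total matched: 8

8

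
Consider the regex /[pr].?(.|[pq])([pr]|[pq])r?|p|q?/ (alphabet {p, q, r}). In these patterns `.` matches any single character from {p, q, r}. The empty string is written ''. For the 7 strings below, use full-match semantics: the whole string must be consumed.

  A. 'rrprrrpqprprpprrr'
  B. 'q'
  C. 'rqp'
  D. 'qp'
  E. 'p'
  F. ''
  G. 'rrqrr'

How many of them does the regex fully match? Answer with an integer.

5

A → no match
B → match
C → match
D → no match
E → match
F → match
G → match
Total matched: 5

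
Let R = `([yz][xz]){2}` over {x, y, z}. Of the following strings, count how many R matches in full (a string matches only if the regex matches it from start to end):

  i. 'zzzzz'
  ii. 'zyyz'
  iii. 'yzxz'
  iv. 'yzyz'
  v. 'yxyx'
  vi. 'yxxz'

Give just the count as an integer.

2

i. 'zzzzz' → no match
ii. 'zyyz' → no match
iii. 'yzxz' → no match
iv. 'yzyz' → match
v. 'yxyx' → match
vi. 'yxxz' → no match
Total matched: 2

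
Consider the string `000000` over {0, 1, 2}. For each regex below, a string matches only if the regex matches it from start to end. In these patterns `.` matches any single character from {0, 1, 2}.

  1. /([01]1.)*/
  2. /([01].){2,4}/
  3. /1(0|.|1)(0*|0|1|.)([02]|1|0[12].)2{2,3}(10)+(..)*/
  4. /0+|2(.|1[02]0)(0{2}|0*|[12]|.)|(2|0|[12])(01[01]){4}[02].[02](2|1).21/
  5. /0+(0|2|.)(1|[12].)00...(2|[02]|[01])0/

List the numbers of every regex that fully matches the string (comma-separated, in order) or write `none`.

2, 4

1 → no match
2 → match
3 → no match — must start with `1`
4 → match
5 → no match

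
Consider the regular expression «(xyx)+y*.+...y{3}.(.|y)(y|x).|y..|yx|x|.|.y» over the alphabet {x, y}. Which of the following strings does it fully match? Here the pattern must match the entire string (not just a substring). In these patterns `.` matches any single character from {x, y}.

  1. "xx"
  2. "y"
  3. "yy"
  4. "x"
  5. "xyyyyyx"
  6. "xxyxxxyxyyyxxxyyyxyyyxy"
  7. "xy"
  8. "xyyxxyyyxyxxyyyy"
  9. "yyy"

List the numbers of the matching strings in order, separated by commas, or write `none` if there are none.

2, 3, 4, 7, 9

1. "xx" → no match
2. "y" → match
3. "yy" → match
4. "x" → match
5. "xyyyyyx" → no match
6 → no match
7. "xy" → match
8 → no match
9. "yyy" → match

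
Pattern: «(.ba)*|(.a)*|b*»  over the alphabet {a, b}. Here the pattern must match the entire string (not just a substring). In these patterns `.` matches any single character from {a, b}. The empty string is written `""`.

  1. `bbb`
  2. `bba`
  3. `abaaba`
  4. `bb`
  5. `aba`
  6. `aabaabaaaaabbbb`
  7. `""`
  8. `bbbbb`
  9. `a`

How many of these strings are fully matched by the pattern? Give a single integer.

7

1. `bbb` → match
2. `bba` → match
3. `abaaba` → match
4. `bb` → match
5. `aba` → match
6 → no match
7. `""` → match
8. `bbbbb` → match
9. `a` → no match
Total matched: 7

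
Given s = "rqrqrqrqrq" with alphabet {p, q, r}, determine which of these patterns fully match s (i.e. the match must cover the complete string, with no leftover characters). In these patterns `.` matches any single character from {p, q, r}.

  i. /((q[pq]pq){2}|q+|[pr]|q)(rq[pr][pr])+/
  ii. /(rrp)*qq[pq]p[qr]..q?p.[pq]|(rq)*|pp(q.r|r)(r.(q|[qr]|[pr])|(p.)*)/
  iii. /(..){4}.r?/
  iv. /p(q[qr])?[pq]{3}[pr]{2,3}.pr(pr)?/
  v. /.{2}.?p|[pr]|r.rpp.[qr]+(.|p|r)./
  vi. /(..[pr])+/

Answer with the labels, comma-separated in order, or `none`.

i → no match
ii → match
iii → no match
iv → no match — must start with "p"
v → no match
vi → no match

ii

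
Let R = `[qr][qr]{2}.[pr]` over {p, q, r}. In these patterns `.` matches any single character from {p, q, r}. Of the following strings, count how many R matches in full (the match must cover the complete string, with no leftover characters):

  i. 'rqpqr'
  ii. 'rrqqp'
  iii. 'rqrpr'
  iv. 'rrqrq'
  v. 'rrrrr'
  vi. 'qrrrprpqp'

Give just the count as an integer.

3

i. 'rqpqr' → no match
ii. 'rrqqp' → match
iii. 'rqrpr' → match
iv. 'rrqrq' → no match
v. 'rrrrr' → match
vi. 'qrrrprpqp' → no match
Total matched: 3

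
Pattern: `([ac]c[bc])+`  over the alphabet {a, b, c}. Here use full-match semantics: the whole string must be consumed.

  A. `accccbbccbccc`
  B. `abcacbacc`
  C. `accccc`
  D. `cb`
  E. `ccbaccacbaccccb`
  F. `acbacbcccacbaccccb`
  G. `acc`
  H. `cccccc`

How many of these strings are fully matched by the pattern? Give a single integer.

A → no match
B → no match
C → match
D → no match
E → match
F → match
G → match
H → match
Total matched: 5

5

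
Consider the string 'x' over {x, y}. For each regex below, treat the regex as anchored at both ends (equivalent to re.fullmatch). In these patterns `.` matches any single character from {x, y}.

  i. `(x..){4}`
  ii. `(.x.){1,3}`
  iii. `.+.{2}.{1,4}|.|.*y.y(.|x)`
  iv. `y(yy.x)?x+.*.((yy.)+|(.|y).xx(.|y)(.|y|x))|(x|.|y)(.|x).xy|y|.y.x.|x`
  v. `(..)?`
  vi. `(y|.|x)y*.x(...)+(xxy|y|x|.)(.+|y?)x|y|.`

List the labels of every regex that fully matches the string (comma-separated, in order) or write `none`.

i → no match
ii → no match
iii → match
iv → match
v → no match
vi → match

iii, iv, vi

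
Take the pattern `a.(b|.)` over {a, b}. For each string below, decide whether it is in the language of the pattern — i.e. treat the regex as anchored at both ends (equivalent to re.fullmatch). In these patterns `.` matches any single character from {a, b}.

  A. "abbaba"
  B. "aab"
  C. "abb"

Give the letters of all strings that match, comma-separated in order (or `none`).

B, C

A → no match
B → match
C → match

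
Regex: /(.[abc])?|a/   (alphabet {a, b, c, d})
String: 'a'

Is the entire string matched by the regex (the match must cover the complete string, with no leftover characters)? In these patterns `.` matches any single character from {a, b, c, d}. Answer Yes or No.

Yes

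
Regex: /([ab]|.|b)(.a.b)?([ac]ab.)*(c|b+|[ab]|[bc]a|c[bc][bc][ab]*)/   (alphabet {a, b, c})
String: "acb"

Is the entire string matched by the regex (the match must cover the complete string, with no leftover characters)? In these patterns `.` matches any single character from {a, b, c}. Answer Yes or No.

No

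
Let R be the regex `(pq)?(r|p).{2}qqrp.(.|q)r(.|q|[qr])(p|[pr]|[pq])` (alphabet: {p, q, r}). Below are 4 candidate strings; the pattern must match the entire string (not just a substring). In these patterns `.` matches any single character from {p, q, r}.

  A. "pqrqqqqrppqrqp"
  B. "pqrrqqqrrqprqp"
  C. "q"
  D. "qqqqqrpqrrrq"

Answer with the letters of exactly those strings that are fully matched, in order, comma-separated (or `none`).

A → match
B → no match
C → no match
D → no match

A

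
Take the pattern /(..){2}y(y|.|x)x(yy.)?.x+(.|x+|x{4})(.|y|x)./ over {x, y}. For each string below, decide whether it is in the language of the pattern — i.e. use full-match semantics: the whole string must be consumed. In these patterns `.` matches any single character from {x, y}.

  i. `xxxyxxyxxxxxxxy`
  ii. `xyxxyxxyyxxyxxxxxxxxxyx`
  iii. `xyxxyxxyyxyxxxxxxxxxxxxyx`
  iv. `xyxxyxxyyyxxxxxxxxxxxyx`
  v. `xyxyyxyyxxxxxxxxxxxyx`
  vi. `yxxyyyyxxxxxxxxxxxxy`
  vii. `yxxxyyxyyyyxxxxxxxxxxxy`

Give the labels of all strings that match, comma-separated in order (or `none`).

iii, iv, vii

i → no match
ii → no match
iii → match
iv → match
v → no match
vi → no match
vii → match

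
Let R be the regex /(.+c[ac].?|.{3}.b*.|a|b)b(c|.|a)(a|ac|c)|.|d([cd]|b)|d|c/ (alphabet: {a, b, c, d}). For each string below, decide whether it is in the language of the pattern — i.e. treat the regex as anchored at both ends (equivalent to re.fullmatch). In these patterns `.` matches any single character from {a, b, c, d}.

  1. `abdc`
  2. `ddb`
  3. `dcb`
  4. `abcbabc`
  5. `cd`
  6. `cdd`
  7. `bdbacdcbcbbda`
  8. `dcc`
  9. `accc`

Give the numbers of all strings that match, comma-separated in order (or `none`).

1 → match
2 → no match
3 → no match
4 → no match
5 → no match
6 → no match
7 → no match
8 → no match
9 → no match

1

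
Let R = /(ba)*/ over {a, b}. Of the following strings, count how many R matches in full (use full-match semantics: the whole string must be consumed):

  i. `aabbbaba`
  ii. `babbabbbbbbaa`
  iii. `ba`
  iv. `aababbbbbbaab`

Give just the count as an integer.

i → no match
ii → no match
iii → match
iv → no match
Total matched: 1

1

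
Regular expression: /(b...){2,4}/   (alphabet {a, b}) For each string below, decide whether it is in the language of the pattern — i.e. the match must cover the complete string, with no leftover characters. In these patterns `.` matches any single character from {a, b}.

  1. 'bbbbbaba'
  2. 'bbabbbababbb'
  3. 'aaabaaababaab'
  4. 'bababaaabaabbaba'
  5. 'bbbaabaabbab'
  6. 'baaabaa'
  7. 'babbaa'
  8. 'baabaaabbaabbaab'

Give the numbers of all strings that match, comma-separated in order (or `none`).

1, 4

1 → match
2 → no match
3 → no match — must start with 'b'
4 → match
5 → no match
6 → no match
7 → no match
8 → no match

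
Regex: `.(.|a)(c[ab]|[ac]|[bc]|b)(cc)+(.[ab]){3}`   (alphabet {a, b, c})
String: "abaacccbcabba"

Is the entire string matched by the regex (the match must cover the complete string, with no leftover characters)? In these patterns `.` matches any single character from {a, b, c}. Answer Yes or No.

No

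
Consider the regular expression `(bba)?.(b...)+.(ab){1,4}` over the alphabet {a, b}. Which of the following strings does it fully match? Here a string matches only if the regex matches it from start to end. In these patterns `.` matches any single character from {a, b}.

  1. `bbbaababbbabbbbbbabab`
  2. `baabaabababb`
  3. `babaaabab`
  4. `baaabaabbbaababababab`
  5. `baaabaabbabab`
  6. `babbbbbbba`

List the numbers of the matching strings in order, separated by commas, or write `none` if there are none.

none

1 → no match
2 → no match — must end with `ab`
3 → no match
4 → no match
5 → no match
6 → no match — must end with `ab`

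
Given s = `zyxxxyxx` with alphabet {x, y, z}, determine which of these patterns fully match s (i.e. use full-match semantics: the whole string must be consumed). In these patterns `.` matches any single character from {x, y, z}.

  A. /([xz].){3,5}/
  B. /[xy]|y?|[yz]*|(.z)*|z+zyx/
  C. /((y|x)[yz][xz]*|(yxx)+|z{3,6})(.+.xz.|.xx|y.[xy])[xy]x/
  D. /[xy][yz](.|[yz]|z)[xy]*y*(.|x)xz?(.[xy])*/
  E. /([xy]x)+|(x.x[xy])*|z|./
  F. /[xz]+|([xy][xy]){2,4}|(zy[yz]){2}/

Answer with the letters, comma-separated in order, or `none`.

A

A → match
B → no match
C → no match
D → no match
E → no match
F → no match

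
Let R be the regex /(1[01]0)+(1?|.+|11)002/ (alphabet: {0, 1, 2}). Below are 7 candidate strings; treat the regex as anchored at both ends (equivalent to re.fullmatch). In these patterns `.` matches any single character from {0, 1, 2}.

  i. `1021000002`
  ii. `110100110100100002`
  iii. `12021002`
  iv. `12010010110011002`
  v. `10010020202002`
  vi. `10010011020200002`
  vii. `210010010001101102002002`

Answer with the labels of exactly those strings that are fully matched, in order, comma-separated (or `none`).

i → no match
ii → match
iii → no match
iv → no match
v → match
vi → match
vii → no match — must start with `1`

ii, v, vi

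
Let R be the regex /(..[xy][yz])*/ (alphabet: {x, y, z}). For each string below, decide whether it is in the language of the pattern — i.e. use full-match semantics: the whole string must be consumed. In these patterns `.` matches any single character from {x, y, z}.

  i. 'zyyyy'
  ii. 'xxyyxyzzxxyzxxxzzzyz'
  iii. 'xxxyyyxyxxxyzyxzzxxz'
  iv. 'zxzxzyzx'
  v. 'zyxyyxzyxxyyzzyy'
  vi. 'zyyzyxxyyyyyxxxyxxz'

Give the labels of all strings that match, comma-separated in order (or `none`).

iii

i. 'zyyyy' → no match
ii → no match
iii → match
iv. 'zxzxzyzx' → no match
v → no match
vi → no match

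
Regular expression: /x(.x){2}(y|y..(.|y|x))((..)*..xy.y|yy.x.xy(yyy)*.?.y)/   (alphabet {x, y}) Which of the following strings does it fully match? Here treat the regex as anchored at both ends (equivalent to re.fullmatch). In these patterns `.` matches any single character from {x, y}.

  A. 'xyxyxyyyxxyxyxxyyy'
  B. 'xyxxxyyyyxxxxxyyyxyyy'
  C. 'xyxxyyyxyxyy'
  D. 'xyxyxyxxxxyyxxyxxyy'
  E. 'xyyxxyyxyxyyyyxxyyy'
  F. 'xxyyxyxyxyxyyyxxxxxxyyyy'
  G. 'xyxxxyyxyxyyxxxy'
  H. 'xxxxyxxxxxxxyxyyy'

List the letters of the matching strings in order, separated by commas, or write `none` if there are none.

A, B

A → match
B → match
C → no match
D → no match
E → no match
F → no match
G → no match
H → no match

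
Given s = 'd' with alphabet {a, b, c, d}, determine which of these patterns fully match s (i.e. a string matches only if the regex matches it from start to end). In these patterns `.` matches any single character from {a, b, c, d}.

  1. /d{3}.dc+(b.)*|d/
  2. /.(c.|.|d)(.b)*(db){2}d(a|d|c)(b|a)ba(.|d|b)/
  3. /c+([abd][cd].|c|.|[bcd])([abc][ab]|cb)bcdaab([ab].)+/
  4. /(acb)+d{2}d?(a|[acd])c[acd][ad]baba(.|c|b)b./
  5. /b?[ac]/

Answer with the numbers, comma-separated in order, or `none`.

1

1 → match
2 → no match
3 → no match — must start with 'c'
4 → no match — must start with 'acb'
5 → no match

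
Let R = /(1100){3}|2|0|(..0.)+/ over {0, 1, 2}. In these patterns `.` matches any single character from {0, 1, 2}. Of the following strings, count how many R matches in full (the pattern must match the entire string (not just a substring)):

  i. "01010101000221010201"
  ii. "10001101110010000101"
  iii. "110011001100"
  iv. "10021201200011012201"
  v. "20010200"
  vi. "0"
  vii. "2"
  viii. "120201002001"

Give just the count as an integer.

i → match
ii → match
iii → match
iv → match
v → match
vi → match
vii → match
viii → match
Total matched: 8

8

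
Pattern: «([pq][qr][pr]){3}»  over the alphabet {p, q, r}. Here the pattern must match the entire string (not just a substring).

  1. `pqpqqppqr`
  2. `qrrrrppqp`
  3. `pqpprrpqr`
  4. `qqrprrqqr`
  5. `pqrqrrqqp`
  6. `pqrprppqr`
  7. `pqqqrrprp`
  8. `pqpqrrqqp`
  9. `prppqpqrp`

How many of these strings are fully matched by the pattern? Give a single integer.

1 → match
2 → no match
3 → match
4 → match
5 → match
6 → match
7 → no match
8 → match
9 → match
Total matched: 7

7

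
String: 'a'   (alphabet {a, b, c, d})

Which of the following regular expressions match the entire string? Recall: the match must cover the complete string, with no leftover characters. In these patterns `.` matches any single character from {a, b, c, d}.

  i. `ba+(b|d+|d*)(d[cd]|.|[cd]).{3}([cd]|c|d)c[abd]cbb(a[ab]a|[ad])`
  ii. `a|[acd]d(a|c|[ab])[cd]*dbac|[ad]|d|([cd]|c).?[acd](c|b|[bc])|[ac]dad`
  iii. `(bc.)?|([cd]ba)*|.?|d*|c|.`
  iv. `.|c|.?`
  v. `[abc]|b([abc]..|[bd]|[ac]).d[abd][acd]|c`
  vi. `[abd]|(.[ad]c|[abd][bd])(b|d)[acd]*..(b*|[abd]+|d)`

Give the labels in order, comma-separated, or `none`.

ii, iii, iv, v, vi

i → no match — must start with 'ba'
ii → match
iii → match
iv → match
v → match
vi → match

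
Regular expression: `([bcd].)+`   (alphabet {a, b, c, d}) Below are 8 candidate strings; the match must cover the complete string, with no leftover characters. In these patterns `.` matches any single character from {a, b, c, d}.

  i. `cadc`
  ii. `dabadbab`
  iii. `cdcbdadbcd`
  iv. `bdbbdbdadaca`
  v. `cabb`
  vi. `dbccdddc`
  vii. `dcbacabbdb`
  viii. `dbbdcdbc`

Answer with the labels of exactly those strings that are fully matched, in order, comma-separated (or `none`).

i → match
ii → no match
iii → match
iv → match
v → match
vi → match
vii → match
viii → match

i, iii, iv, v, vi, vii, viii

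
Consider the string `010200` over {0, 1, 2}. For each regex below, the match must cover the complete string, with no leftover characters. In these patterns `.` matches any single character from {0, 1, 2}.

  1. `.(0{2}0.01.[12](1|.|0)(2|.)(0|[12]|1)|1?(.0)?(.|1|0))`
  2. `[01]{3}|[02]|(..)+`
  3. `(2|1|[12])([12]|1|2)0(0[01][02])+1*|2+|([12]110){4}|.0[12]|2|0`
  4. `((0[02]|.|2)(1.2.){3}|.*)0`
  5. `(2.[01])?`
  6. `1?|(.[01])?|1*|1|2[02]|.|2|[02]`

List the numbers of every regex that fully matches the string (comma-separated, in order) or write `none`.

1 → no match
2 → match
3 → no match
4 → match
5 → no match
6 → no match

2, 4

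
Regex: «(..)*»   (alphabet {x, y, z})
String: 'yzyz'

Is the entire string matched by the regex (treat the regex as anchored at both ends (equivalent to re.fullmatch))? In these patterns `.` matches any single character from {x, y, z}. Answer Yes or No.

Yes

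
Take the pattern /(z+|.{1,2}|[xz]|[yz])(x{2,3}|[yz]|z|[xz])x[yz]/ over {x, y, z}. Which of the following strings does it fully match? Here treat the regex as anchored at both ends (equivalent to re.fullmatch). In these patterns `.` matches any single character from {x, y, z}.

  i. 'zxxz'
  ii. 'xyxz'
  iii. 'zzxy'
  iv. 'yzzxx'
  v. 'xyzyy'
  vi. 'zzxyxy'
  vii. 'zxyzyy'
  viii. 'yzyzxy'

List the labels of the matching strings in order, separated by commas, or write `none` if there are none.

i. 'zxxz' → match
ii. 'xyxz' → match
iii. 'zzxy' → match
iv. 'yzzxx' → no match
v. 'xyzyy' → no match
vi. 'zzxyxy' → no match
vii. 'zxyzyy' → no match
viii. 'yzyzxy' → no match

i, ii, iii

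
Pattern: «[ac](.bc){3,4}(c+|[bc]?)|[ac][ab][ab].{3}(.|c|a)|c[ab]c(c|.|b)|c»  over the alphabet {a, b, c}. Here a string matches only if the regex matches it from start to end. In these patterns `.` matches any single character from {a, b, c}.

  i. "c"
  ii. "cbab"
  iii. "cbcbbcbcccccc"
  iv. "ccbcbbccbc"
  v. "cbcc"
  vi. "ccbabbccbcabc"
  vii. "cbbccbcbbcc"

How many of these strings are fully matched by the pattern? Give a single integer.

i. "c" → match
ii. "cbab" → no match
iii → no match
iv. "ccbcbbccbc" → match
v. "cbcc" → match
vi → no match
vii. "cbbccbcbbcc" → match
Total matched: 4

4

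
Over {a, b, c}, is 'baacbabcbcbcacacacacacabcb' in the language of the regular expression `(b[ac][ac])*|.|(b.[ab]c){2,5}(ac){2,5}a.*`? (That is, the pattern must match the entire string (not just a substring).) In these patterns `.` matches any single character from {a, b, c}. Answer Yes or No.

Yes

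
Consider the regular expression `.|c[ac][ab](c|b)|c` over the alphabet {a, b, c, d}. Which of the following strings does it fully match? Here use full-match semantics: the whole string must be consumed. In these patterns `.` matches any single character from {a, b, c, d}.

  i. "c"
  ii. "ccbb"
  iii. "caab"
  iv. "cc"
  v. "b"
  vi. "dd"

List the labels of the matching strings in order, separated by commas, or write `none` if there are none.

i → match
ii → match
iii → match
iv → no match
v → match
vi → no match

i, ii, iii, v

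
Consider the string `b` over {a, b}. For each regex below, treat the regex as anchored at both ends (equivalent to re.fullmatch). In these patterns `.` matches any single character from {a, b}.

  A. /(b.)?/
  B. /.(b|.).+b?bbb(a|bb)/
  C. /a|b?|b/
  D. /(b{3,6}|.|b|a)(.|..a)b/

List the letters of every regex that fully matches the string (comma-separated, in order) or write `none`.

A → no match
B → no match
C → match
D → no match

C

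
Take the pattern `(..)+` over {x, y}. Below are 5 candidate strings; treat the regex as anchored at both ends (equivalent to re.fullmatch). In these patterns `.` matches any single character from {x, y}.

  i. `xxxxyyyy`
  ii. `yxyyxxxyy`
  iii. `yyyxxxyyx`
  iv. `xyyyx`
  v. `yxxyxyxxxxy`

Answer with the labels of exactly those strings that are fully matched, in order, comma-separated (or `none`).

i. `xxxxyyyy` → match
ii. `yxyyxxxyy` → no match
iii. `yyyxxxyyx` → no match
iv. `xyyyx` → no match
v. `yxxyxyxxxxy` → no match

i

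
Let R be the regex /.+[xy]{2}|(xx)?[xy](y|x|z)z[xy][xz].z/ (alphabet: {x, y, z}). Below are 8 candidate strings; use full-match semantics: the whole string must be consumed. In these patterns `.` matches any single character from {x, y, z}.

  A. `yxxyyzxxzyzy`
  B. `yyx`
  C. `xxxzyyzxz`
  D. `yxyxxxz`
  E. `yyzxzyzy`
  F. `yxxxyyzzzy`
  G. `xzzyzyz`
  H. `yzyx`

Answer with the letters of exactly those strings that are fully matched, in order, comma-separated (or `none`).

B, G, H

A. `yxxyyzxxzyzy` → no match
B. `yyx` → match
C. `xxxzyyzxz` → no match
D. `yxyxxxz` → no match
E. `yyzxzyzy` → no match
F. `yxxxyyzzzy` → no match
G. `xzzyzyz` → match
H. `yzyx` → match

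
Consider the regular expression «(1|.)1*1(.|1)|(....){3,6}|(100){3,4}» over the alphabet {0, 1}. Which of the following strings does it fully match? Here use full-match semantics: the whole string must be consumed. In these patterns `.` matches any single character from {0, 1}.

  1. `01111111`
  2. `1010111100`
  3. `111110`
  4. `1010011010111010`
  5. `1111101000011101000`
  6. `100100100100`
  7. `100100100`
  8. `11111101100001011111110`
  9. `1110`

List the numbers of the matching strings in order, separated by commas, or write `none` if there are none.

1, 3, 4, 6, 7, 9

1 → match
2 → no match
3 → match
4 → match
5 → no match
6 → match
7 → match
8 → no match
9 → match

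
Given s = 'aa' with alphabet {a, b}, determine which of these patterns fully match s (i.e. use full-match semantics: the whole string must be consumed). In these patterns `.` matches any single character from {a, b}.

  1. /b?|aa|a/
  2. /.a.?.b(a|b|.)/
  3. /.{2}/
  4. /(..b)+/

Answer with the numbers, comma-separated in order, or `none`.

1, 3

1 → match
2 → no match
3 → match
4 → no match — must end with 'b'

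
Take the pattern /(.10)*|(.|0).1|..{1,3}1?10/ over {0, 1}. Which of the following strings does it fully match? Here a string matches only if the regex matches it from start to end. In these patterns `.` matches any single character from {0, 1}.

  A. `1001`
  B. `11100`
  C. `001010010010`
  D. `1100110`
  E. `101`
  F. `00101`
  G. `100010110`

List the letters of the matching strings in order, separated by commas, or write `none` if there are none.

D, E

A → no match
B → no match
C → no match
D → match
E → match
F → no match
G → no match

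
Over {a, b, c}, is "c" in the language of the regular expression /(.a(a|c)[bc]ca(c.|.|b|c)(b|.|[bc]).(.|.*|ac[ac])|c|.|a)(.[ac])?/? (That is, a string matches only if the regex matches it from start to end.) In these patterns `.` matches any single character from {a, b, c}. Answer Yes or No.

Yes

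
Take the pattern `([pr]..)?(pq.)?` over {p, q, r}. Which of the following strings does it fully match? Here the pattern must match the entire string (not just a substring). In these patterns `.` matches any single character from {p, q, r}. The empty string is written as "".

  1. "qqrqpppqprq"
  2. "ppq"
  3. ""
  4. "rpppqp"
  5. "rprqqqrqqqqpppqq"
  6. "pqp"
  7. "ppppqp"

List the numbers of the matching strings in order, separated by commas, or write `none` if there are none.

1. "qqrqpppqprq" → no match
2. "ppq" → match
3. "" → match
4. "rpppqp" → match
5 → no match
6. "pqp" → match
7. "ppppqp" → match

2, 3, 4, 6, 7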